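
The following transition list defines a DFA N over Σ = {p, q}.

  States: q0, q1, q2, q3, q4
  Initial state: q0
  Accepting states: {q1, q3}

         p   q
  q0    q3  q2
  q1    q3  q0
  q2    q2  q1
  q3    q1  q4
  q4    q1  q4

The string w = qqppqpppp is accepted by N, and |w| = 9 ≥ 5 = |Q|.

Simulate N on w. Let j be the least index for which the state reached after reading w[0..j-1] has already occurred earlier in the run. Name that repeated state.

Run of N on w = q q p p q p p p p:
  step 0: q0  (start)
  step 1: q2  (read q: q0→q2)
  step 2: q1  (read q: q2→q1)
  step 3: q3  (read p: q1→q3)
  step 4: q1  (read p: q3→q1)   ← first repeat (q1 seen earlier)
  step 5: q0  (read q: q1→q0)
  step 6: q3  (read p: q0→q3)
  step 7: q1  (read p: q3→q1)
  step 8: q3  (read p: q1→q3)
  step 9: q1  (read p: q3→q1)

The earliest repeat is at step j = 4: N is in q1, which it already visited at step i = 2.
Pumping length from the standard proof: p = 5 (the number of states). The repeated state found above gives |xy| = j ≤ 5 and |y| = j − i ≥ 1.

q1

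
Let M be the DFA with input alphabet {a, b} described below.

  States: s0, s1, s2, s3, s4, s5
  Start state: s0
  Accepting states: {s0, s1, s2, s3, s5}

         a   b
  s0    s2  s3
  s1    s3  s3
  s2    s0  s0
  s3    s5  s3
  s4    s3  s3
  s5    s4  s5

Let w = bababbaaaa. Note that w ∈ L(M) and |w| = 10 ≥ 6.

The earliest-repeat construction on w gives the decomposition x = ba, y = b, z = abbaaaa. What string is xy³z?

xy^3z = ba·b·b·b·abbaaaa = babbbabbaaaa.
Reading y = b takes M from s5 back to s5, so after x·y·y·y the machine is still in s5, and z then leads to the accepting state s5. Hence babbbabbaaaa ∈ L(M).

babbbabbaaaa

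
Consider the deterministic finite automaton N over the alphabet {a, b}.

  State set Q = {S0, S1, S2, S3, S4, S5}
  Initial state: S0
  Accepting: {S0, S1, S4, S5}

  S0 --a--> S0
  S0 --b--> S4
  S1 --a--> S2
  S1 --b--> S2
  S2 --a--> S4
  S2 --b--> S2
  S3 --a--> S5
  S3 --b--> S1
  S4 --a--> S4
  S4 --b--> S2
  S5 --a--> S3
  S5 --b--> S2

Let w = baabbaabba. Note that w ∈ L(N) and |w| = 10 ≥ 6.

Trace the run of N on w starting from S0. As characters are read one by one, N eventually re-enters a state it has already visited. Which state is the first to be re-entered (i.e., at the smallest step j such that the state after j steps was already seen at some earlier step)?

S4

State sequence: S0 -b-> S4 -a-> S4 -a-> S4 -b-> S2 -b-> S2 -a-> S4 -a-> S4 -b-> S2 -b-> S2 -a-> S4
First repeat at step 2: S4 was already visited.

The earliest repeat is at step j = 2: N is in S4, which it already visited at step i = 1.
The DFA has 6 states, so the proof of the pumping lemma guarantees a repeated state among the first 6+1 visited; the segment between the two visits is the pumpable y.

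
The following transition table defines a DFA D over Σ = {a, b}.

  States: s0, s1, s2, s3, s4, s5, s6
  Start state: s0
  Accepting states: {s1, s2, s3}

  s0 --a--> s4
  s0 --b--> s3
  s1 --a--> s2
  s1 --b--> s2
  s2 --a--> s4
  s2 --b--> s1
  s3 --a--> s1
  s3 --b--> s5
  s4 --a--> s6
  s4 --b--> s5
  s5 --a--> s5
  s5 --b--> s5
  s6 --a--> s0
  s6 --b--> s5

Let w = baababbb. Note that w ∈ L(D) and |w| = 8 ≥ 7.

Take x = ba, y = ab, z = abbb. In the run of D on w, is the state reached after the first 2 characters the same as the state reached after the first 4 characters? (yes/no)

State sequence: s0 -b-> s3 -a-> s1 -a-> s2 -b-> s1

After x (step 2): s1. After xy (step 4): s1.
They match, so y = ab drives D around a cycle from s1 back to itself; pumping y any number of times keeps D in s1 before reading z, and xyⁱz ∈ L(D) for every i ≥ 0.

yes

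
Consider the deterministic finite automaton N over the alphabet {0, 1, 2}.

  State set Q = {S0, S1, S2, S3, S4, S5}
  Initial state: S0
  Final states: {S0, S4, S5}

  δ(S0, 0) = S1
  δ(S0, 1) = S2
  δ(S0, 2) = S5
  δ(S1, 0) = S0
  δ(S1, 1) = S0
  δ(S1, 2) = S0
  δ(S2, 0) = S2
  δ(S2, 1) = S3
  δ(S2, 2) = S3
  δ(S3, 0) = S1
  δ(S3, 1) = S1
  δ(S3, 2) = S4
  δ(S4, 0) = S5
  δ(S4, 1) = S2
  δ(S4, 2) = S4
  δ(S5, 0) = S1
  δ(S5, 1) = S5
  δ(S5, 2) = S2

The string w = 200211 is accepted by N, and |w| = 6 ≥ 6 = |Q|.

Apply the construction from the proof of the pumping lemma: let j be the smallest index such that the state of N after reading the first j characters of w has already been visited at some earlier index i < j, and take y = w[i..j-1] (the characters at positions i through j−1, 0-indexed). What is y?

Run of N on w = 2 0 0 2 1 1:
  step 0: S0  (start)
  step 1: S5  (read 2: S0→S5)
  step 2: S1  (read 0: S5→S1)
  step 3: S0  (read 0: S1→S0)   ← first repeat (S0 seen earlier)
  step 4: S5  (read 2: S0→S5)
  step 5: S5  (read 1: S5→S5)
  step 6: S5  (read 1: S5→S5)

So i = 0, j = 3, giving x = w[0:0] = ε, y = w[0:3] = 200, z = w[3:6] = 211.
Check: |xy| = 3 ≤ 6 and |y| = 3 ≥ 1. Reading y takes N from S0 back to S0, so every xyⁱz is accepted.

200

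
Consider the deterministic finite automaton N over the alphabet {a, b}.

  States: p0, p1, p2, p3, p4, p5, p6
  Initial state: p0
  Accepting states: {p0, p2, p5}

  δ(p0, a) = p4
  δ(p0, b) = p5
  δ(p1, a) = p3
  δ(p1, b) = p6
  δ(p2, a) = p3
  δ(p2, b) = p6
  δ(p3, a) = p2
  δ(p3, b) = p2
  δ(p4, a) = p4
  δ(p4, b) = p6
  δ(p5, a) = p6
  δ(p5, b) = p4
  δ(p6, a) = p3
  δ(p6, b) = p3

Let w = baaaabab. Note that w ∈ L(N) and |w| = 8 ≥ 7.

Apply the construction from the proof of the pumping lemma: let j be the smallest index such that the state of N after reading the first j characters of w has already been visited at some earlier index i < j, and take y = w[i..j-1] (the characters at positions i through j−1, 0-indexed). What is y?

State sequence: p0 -b-> p5 -a-> p6 -a-> p3 -a-> p2 -a-> p3 -b-> p2 -a-> p3 -b-> p2
First repeat at step 5: p3 was already visited.

So i = 3, j = 5, giving x = w[0:3] = baa, y = w[3:5] = aa, z = w[5:8] = bab.
Check: |xy| = 5 ≤ 7 and |y| = 2 ≥ 1. Reading y takes N from p3 back to p3, so every xyⁱz is accepted.
Since N has 7 states, any run of length ≥ 7 visits 7+1 states, so by pigeonhole some state repeats within the first 7 steps — that repeat gives the pumpable loop.

aa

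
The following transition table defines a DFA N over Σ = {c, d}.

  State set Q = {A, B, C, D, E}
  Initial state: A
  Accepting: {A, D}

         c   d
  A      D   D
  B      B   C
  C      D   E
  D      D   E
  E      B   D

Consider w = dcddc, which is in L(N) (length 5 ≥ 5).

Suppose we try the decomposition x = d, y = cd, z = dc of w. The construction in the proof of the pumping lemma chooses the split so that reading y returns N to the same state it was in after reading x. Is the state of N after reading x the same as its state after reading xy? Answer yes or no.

no

State sequence: A -d-> D -c-> D -d-> E

After x (step 1): D. After xy (step 3): E.
They differ (D ≠ E), so y is not a cycle from the state after x; this split is not the one the pumping-lemma construction produces, and pumping y need not keep the string in L(N).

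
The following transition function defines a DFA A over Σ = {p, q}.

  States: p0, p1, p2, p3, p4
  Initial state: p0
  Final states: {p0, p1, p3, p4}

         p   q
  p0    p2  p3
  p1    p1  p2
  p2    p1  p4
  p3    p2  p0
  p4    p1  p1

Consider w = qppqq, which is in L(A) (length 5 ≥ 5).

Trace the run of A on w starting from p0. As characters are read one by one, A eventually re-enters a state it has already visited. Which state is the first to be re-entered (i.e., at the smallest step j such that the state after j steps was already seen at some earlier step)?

State sequence: p0 -q-> p3 -p-> p2 -p-> p1 -q-> p2 -q-> p4
First repeat at step 4: p2 was already visited.

The earliest repeat is at step j = 4: A is in p2, which it already visited at step i = 2.

p2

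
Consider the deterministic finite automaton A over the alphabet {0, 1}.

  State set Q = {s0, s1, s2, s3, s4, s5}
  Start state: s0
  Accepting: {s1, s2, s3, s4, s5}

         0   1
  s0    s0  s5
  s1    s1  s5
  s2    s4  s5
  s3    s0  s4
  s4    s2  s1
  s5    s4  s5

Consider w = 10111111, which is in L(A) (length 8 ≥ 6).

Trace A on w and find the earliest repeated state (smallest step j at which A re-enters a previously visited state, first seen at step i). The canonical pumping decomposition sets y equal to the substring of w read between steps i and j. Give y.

011

State sequence: s0 -1-> s5 -0-> s4 -1-> s1 -1-> s5 -1-> s5 -1-> s5 -1-> s5 -1-> s5
First repeat at step 4: s5 was already visited.

So i = 1, j = 4, giving x = w[0:1] = 1, y = w[1:4] = 011, z = w[4:8] = 1111.
Check: |xy| = 4 ≤ 6 and |y| = 3 ≥ 1. Reading y takes A from s5 back to s5, so every xyⁱz is accepted.
The DFA has 6 states, so the proof of the pumping lemma guarantees a repeated state among the first 6+1 visited; the segment between the two visits is the pumpable y.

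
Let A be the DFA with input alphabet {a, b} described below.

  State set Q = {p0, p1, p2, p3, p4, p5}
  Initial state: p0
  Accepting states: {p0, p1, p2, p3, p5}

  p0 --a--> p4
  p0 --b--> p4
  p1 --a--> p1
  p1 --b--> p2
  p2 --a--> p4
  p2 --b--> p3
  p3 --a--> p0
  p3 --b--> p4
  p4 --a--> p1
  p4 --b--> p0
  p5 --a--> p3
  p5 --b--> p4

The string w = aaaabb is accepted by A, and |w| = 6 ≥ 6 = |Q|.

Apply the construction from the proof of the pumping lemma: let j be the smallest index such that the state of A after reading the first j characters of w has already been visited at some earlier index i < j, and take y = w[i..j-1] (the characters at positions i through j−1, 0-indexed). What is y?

a

Run of A on w = a a a a b b:
  step 0: p0  (start)
  step 1: p4  (read a: p0→p4)
  step 2: p1  (read a: p4→p1)
  step 3: p1  (read a: p1→p1)   ← first repeat (p1 seen earlier)
  step 4: p1  (read a: p1→p1)
  step 5: p2  (read b: p1→p2)
  step 6: p3  (read b: p2→p3)

So i = 2, j = 3, giving x = w[0:2] = aa, y = w[2:3] = a, z = w[3:6] = abb.
Check: |xy| = 3 ≤ 6 and |y| = 1 ≥ 1. Reading y takes A from p1 back to p1, so every xyⁱz is accepted.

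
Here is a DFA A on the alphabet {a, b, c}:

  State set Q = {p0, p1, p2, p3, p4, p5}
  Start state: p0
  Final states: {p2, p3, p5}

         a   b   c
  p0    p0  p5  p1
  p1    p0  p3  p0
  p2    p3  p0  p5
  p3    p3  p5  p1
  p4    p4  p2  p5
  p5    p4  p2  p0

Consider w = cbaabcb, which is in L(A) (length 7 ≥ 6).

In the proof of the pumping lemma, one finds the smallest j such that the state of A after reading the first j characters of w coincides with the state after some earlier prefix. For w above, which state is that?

p3

State sequence: p0 -c-> p1 -b-> p3 -a-> p3 -a-> p3 -b-> p5 -c-> p0 -b-> p5
First repeat at step 3: p3 was already visited.

The earliest repeat is at step j = 3: A is in p3, which it already visited at step i = 2.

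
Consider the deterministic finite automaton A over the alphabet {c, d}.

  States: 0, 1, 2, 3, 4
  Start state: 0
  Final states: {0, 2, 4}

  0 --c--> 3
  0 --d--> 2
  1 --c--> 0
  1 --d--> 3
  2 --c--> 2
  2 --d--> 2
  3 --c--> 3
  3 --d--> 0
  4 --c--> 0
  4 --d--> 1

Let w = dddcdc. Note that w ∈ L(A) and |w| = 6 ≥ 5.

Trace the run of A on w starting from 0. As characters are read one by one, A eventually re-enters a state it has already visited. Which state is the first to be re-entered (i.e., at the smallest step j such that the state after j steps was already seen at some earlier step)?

Run of A on w = d d d c d c:
  step 0: 0  (start)
  step 1: 2  (read d: 0→2)
  step 2: 2  (read d: 2→2)   ← first repeat (2 seen earlier)
  step 3: 2  (read d: 2→2)
  step 4: 2  (read c: 2→2)
  step 5: 2  (read d: 2→2)
  step 6: 2  (read c: 2→2)

The earliest repeat is at step j = 2: A is in 2, which it already visited at step i = 1.

2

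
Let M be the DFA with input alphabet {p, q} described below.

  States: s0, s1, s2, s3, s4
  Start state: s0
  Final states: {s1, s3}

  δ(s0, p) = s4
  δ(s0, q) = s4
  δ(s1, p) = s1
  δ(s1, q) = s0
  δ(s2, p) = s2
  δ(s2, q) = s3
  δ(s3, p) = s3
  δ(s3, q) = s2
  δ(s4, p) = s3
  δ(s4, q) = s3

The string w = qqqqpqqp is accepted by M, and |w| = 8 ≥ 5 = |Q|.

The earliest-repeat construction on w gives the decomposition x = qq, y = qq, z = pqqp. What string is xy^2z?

xy^2z = qq·qq·qq·pqqp = qqqqqqpqqp.
Reading y = qq takes M from s3 back to s3, so after x·y·y the machine is still in s3, and z then leads to the accepting state s3. Hence qqqqqqpqqp ∈ L(M).

qqqqqqpqqp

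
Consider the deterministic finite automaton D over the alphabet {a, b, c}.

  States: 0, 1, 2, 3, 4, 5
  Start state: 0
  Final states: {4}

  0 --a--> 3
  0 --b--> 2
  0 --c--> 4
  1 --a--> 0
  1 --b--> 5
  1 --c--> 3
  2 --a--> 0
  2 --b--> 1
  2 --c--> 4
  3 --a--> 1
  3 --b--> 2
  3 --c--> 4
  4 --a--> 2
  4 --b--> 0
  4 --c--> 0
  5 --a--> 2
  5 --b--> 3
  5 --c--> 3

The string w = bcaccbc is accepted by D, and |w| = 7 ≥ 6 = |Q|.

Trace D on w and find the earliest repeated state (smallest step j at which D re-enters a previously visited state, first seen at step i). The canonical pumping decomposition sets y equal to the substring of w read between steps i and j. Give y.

State sequence: 0 -b-> 2 -c-> 4 -a-> 2 -c-> 4 -c-> 0 -b-> 2 -c-> 4
First repeat at step 3: 2 was already visited.

So i = 1, j = 3, giving x = w[0:1] = b, y = w[1:3] = ca, z = w[3:7] = ccbc.
Check: |xy| = 3 ≤ 6 and |y| = 2 ≥ 1. Reading y takes D from 2 back to 2, so every xyⁱz is accepted.
Since D has 6 states, any run of length ≥ 6 visits 6+1 states, so by pigeonhole some state repeats within the first 6 steps — that repeat gives the pumpable loop.

ca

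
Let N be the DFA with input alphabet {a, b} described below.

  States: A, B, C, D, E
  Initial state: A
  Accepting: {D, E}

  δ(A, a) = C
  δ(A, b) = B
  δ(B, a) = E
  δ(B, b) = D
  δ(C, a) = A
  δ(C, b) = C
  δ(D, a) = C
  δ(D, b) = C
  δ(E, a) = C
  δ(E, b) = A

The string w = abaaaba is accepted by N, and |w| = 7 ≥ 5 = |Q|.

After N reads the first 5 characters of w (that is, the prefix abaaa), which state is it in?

State sequence: A -a-> C -b-> C -a-> A -a-> C -a-> A

After reading 5 characters, N is in state A.

A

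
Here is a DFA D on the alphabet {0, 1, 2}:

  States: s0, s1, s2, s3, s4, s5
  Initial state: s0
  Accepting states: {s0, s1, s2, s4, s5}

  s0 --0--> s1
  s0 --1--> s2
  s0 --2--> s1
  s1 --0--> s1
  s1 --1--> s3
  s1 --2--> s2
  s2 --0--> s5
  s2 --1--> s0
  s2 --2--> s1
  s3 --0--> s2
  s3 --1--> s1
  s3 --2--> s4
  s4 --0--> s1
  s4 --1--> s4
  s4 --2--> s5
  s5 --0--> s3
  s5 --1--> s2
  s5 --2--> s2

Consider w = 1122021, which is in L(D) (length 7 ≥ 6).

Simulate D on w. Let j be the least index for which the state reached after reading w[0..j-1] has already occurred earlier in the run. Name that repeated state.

s0

State sequence: s0 -1-> s2 -1-> s0 -2-> s1 -2-> s2 -0-> s5 -2-> s2 -1-> s0
First repeat at step 2: s0 was already visited.

The earliest repeat is at step j = 2: D is in s0, which it already visited at step i = 0.
With |Q| = 6, pigeonhole forces a state repeat no later than step 6; the substring read between the first and second visits to that state can be pumped.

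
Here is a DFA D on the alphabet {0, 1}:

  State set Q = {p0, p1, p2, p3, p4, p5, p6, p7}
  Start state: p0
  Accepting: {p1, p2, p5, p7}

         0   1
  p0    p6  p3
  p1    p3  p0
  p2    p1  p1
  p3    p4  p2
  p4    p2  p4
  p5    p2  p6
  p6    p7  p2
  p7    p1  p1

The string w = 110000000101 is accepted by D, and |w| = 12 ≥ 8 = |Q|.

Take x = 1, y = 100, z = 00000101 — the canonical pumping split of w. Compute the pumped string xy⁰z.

100000101

xy⁰z = xz = 1·00000101 = 100000101.
Reading y = 100 takes D from p3 back to p3, so after x the machine is still in p3, and z then leads to the accepting state p1. Hence 100000101 ∈ L(D).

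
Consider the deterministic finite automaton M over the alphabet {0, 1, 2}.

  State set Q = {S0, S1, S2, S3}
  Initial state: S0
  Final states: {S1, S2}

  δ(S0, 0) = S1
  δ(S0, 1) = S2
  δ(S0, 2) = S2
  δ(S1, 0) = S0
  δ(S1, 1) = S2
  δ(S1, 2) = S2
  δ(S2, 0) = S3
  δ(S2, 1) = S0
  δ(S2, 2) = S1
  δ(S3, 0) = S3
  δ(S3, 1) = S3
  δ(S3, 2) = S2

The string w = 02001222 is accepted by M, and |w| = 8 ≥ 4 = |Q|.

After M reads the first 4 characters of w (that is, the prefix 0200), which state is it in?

Run of M on the first 4 characters of w = 0 2 0 0:
  step 0: S0  (start)
  step 1: S1  (read 0: S0→S1)
  step 2: S2  (read 2: S1→S2)
  step 3: S3  (read 0: S2→S3)
  step 4: S3  (read 0: S3→S3)

After reading 4 characters, M is in state S3.

S3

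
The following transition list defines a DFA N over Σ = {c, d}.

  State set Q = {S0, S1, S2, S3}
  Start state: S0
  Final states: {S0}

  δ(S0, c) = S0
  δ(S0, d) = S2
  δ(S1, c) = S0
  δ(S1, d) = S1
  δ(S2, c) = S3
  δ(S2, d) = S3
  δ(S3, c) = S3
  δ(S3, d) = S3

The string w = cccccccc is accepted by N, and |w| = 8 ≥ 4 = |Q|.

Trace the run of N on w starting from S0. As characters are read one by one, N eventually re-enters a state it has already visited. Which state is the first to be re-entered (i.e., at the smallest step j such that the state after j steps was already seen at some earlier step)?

S0

Run of N on w = c c c c c c c c:
  step 0: S0  (start)
  step 1: S0  (read c: S0→S0)   ← first repeat (S0 seen earlier)
  step 2: S0  (read c: S0→S0)
  step 3: S0  (read c: S0→S0)
  step 4: S0  (read c: S0→S0)
  step 5: S0  (read c: S0→S0)
  step 6: S0  (read c: S0→S0)
  step 7: S0  (read c: S0→S0)
  step 8: S0  (read c: S0→S0)

The earliest repeat is at step j = 1: N is in S0, which it already visited at step i = 0.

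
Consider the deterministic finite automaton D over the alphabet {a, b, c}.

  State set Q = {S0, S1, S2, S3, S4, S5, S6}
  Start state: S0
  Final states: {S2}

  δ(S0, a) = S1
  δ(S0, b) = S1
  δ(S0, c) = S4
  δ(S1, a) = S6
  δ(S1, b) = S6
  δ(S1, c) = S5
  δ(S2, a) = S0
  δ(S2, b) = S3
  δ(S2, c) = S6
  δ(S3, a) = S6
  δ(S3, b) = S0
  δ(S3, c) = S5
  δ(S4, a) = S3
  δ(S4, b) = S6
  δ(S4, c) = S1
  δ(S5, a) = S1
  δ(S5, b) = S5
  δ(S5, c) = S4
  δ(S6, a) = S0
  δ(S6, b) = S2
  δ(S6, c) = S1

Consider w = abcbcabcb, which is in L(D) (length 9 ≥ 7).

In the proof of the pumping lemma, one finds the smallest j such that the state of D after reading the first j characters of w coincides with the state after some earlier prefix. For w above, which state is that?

S1

Run of D on w = a b c b c a b c b:
  step 0: S0  (start)
  step 1: S1  (read a: S0→S1)
  step 2: S6  (read b: S1→S6)
  step 3: S1  (read c: S6→S1)   ← first repeat (S1 seen earlier)
  step 4: S6  (read b: S1→S6)
  step 5: S1  (read c: S6→S1)
  step 6: S6  (read a: S1→S6)
  step 7: S2  (read b: S6→S2)
  step 8: S6  (read c: S2→S6)
  step 9: S2  (read b: S6→S2)

The earliest repeat is at step j = 3: D is in S1, which it already visited at step i = 1.
With |Q| = 7, pigeonhole forces a state repeat no later than step 7; the substring read between the first and second visits to that state can be pumped.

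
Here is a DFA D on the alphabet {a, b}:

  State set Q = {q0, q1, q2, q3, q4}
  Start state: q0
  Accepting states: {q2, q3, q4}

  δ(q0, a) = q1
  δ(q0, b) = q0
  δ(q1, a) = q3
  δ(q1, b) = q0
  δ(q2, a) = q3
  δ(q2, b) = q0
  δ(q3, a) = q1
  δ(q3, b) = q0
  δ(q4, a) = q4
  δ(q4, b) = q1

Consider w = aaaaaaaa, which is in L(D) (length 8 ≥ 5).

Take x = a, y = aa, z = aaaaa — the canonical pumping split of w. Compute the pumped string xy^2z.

xy^2z = a·aa·aa·aaaaa = aaaaaaaaaa.
Reading y = aa takes D from q1 back to q1, so after x·y·y the machine is still in q1, and z then leads to the accepting state q3. Hence aaaaaaaaaa ∈ L(D).

aaaaaaaaaa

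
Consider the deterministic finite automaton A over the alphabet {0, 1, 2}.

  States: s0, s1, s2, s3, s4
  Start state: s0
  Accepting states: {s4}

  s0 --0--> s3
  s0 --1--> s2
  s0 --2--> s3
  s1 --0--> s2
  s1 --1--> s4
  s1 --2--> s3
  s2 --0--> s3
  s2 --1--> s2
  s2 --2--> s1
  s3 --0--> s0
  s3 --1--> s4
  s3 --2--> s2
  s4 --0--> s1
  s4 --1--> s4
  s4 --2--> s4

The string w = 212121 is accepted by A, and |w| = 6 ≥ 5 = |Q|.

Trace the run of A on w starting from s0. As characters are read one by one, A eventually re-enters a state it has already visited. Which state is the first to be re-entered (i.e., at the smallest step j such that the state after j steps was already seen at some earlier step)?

s4

State sequence: s0 -2-> s3 -1-> s4 -2-> s4 -1-> s4 -2-> s4 -1-> s4
First repeat at step 3: s4 was already visited.

The earliest repeat is at step j = 3: A is in s4, which it already visited at step i = 2.
Since A has 5 states, any run of length ≥ 5 visits 5+1 states, so by pigeonhole some state repeats within the first 5 steps — that repeat gives the pumpable loop.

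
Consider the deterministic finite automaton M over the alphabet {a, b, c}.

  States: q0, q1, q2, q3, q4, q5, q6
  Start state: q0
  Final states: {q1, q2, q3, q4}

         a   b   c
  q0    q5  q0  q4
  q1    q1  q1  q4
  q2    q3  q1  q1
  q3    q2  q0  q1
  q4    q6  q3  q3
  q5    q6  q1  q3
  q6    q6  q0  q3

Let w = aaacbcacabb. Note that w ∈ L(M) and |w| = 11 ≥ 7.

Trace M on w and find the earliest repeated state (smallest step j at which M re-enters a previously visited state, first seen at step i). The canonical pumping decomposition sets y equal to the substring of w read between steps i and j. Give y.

a

State sequence: q0 -a-> q5 -a-> q6 -a-> q6 -c-> q3 -b-> q0 -c-> q4 -a-> q6 -c-> q3 -a-> q2 -b-> q1 -b-> q1
First repeat at step 3: q6 was already visited.

So i = 2, j = 3, giving x = w[0:2] = aa, y = w[2:3] = a, z = w[3:11] = cbcacabb.
Check: |xy| = 3 ≤ 7 and |y| = 1 ≥ 1. Reading y takes M from q6 back to q6, so every xyⁱz is accepted.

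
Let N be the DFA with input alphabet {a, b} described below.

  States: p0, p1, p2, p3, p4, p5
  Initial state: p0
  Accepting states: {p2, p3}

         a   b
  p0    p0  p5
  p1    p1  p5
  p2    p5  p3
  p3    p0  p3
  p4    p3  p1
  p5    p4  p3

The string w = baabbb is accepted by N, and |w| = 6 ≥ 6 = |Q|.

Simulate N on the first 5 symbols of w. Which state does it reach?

p3

Run of N on the first 5 characters of w = b a a b b:
  step 0: p0  (start)
  step 1: p5  (read b: p0→p5)
  step 2: p4  (read a: p5→p4)
  step 3: p3  (read a: p4→p3)
  step 4: p3  (read b: p3→p3)
  step 5: p3  (read b: p3→p3)

After reading 5 characters, N is in state p3.
(This kind of state-tracing is the core of the pumping-lemma construction: with 6 states, pigeonhole forces a repeat within the first 6 steps.)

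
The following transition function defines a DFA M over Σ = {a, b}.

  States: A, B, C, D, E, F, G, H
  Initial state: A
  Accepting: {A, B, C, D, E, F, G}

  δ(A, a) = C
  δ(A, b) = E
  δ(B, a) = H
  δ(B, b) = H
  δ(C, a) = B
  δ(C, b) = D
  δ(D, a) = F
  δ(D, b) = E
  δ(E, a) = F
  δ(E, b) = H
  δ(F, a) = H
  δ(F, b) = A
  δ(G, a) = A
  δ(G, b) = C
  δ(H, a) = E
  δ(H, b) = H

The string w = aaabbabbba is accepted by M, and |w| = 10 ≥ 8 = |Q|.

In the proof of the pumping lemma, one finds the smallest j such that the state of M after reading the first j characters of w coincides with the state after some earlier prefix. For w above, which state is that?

Run of M on w = a a a b b a b b b a:
  step 0: A  (start)
  step 1: C  (read a: A→C)
  step 2: B  (read a: C→B)
  step 3: H  (read a: B→H)
  step 4: H  (read b: H→H)   ← first repeat (H seen earlier)
  step 5: H  (read b: H→H)
  step 6: E  (read a: H→E)
  step 7: H  (read b: E→H)
  step 8: H  (read b: H→H)
  step 9: H  (read b: H→H)
  step 10: E  (read a: H→E)

The earliest repeat is at step j = 4: M is in H, which it already visited at step i = 3.
With |Q| = 8, pigeonhole forces a state repeat no later than step 8; the substring read between the first and second visits to that state can be pumped.

H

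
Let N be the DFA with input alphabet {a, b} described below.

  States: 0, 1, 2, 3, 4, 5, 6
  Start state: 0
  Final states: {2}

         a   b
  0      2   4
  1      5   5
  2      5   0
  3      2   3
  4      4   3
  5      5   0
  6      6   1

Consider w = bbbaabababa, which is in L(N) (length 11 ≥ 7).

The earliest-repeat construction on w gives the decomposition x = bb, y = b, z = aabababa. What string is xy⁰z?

bbaabababa

xy⁰z = xz = bb·aabababa = bbaabababa.
Reading y = b takes N from 3 back to 3, so after x the machine is still in 3, and z then leads to the accepting state 2. Hence bbaabababa ∈ L(N).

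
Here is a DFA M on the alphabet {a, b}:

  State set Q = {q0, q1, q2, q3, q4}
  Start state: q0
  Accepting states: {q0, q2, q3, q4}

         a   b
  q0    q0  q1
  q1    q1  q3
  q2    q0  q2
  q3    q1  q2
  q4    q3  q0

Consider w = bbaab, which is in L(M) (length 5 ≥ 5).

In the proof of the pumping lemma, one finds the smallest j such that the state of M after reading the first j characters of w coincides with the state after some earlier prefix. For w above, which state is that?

State sequence: q0 -b-> q1 -b-> q3 -a-> q1 -a-> q1 -b-> q3
First repeat at step 3: q1 was already visited.

The earliest repeat is at step j = 3: M is in q1, which it already visited at step i = 1.
With |Q| = 5, pigeonhole forces a state repeat no later than step 5; the substring read between the first and second visits to that state can be pumped.

q1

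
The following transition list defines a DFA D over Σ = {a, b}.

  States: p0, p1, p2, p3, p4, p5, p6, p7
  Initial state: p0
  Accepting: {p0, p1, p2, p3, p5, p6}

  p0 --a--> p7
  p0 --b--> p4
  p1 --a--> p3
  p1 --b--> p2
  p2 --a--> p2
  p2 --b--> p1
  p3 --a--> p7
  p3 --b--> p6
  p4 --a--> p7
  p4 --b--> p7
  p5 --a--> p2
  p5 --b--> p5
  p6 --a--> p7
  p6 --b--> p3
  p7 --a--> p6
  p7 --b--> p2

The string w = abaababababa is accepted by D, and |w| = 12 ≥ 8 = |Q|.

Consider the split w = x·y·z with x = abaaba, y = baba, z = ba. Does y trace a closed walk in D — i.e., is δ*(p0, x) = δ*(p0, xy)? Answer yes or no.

State sequence: p0 -a-> p7 -b-> p2 -a-> p2 -a-> p2 -b-> p1 -a-> p3 -b-> p6 -a-> p7 -b-> p2 -a-> p2

After x (step 6): p3. After xy (step 10): p2.
They differ (p3 ≠ p2), so y is not a cycle from the state after x; this split is not the one the pumping-lemma construction produces, and pumping y need not keep the string in L(D).

no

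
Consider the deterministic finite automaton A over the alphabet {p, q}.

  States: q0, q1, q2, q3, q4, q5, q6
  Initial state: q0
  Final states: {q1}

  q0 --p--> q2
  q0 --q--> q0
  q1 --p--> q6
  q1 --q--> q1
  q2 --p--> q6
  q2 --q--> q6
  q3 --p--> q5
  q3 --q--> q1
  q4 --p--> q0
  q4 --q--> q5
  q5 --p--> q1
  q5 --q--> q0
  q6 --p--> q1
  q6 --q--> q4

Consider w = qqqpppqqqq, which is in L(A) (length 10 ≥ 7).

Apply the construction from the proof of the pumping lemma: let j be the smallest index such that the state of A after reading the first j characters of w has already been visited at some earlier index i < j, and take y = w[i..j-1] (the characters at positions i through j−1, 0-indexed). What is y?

q

Run of A on w = q q q p p p q q q q:
  step 0: q0  (start)
  step 1: q0  (read q: q0→q0)   ← first repeat (q0 seen earlier)
  step 2: q0  (read q: q0→q0)
  step 3: q0  (read q: q0→q0)
  step 4: q2  (read p: q0→q2)
  step 5: q6  (read p: q2→q6)
  step 6: q1  (read p: q6→q1)
  step 7: q1  (read q: q1→q1)
  step 8: q1  (read q: q1→q1)
  step 9: q1  (read q: q1→q1)
  step 10: q1  (read q: q1→q1)

So i = 0, j = 1, giving x = w[0:0] = ε, y = w[0:1] = q, z = w[1:10] = qqpppqqqq.
Check: |xy| = 1 ≤ 7 and |y| = 1 ≥ 1. Reading y takes A from q0 back to q0, so every xyⁱz is accepted.
The DFA has 7 states, so the proof of the pumping lemma guarantees a repeated state among the first 7+1 visited; the segment between the two visits is the pumpable y.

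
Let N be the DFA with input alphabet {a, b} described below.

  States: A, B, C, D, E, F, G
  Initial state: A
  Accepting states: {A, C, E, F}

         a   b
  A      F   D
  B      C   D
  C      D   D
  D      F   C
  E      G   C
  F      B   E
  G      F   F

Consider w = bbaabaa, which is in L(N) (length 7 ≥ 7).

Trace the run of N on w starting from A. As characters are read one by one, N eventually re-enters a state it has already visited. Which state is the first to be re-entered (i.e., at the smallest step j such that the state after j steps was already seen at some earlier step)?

D

Run of N on w = b b a a b a a:
  step 0: A  (start)
  step 1: D  (read b: A→D)
  step 2: C  (read b: D→C)
  step 3: D  (read a: C→D)   ← first repeat (D seen earlier)
  step 4: F  (read a: D→F)
  step 5: E  (read b: F→E)
  step 6: G  (read a: E→G)
  step 7: F  (read a: G→F)

The earliest repeat is at step j = 3: N is in D, which it already visited at step i = 1.
The DFA has 7 states, so the proof of the pumping lemma guarantees a repeated state among the first 7+1 visited; the segment between the two visits is the pumpable y.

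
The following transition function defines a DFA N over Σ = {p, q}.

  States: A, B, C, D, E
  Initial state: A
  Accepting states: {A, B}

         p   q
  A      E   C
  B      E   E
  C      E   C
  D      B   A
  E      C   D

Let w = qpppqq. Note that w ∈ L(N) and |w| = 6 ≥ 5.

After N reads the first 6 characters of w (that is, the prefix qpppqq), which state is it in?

A

Run of N on the first 6 characters of w = q p p p q q:
  step 0: A  (start)
  step 1: C  (read q: A→C)
  step 2: E  (read p: C→E)
  step 3: C  (read p: E→C)
  step 4: E  (read p: C→E)
  step 5: D  (read q: E→D)
  step 6: A  (read q: D→A)

After reading 6 characters, N is in state A.
(This kind of state-tracing is the core of the pumping-lemma construction: with 5 states, pigeonhole forces a repeat within the first 5 steps.)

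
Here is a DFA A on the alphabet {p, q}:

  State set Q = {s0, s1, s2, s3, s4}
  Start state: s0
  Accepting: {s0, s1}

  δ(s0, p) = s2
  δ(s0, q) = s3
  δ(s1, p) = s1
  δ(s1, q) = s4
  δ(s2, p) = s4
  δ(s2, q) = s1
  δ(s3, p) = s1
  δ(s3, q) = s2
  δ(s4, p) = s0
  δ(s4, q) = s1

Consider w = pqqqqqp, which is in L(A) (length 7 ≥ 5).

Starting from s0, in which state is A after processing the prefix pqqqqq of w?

State sequence: s0 -p-> s2 -q-> s1 -q-> s4 -q-> s1 -q-> s4 -q-> s1

After reading 6 characters, A is in state s1.

s1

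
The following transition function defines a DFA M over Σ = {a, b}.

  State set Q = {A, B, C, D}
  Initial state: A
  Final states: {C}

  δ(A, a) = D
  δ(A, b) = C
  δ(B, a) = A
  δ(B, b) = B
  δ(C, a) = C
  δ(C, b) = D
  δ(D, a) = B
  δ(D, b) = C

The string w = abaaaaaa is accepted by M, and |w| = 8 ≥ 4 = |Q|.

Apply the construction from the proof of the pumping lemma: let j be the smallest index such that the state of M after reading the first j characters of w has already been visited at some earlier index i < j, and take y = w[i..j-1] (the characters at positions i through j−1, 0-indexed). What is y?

a

State sequence: A -a-> D -b-> C -a-> C -a-> C -a-> C -a-> C -a-> C -a-> C
First repeat at step 3: C was already visited.

So i = 2, j = 3, giving x = w[0:2] = ab, y = w[2:3] = a, z = w[3:8] = aaaaa.
Check: |xy| = 3 ≤ 4 and |y| = 1 ≥ 1. Reading y takes M from C back to C, so every xyⁱz is accepted.
With |Q| = 4, pigeonhole forces a state repeat no later than step 4; the substring read between the first and second visits to that state can be pumped.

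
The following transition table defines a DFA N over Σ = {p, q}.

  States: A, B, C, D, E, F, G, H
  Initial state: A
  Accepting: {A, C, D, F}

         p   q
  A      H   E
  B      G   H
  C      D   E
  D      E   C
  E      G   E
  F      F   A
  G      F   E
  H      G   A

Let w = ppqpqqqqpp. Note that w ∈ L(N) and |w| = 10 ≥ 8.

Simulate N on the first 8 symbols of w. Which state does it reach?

E

Run of N on the first 8 characters of w = p p q p q q q q:
  step 0: A  (start)
  step 1: H  (read p: A→H)
  step 2: G  (read p: H→G)
  step 3: E  (read q: G→E)
  step 4: G  (read p: E→G)
  step 5: E  (read q: G→E)
  step 6: E  (read q: E→E)
  step 7: E  (read q: E→E)
  step 8: E  (read q: E→E)

After reading 8 characters, N is in state E.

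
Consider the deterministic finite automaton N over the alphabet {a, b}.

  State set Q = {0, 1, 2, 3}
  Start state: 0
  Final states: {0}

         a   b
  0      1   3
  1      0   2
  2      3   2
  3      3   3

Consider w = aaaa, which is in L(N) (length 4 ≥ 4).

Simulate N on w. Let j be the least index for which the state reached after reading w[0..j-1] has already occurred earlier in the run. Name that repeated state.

0

State sequence: 0 -a-> 1 -a-> 0 -a-> 1 -a-> 0
First repeat at step 2: 0 was already visited.

The earliest repeat is at step j = 2: N is in 0, which it already visited at step i = 0.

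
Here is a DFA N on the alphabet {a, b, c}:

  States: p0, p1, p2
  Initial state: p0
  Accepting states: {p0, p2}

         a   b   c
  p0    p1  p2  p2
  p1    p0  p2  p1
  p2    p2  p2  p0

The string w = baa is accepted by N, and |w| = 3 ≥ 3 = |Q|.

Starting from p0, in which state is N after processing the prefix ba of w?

p2

Run of N on the first 2 characters of w = b a:
  step 0: p0  (start)
  step 1: p2  (read b: p0→p2)
  step 2: p2  (read a: p2→p2)

After reading 2 characters, N is in state p2.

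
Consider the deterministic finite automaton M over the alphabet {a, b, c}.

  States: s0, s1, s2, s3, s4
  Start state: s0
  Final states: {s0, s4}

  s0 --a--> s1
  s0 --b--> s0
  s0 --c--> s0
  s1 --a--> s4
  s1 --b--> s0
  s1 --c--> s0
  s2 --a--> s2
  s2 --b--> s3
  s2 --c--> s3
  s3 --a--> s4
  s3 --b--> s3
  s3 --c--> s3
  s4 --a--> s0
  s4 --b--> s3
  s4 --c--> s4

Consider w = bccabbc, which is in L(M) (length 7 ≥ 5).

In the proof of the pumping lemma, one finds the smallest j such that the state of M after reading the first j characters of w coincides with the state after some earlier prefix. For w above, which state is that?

s0

Run of M on w = b c c a b b c:
  step 0: s0  (start)
  step 1: s0  (read b: s0→s0)   ← first repeat (s0 seen earlier)
  step 2: s0  (read c: s0→s0)
  step 3: s0  (read c: s0→s0)
  step 4: s1  (read a: s0→s1)
  step 5: s0  (read b: s1→s0)
  step 6: s0  (read b: s0→s0)
  step 7: s0  (read c: s0→s0)

The earliest repeat is at step j = 1: M is in s0, which it already visited at step i = 0.
Since M has 5 states, any run of length ≥ 5 visits 5+1 states, so by pigeonhole some state repeats within the first 5 steps — that repeat gives the pumpable loop.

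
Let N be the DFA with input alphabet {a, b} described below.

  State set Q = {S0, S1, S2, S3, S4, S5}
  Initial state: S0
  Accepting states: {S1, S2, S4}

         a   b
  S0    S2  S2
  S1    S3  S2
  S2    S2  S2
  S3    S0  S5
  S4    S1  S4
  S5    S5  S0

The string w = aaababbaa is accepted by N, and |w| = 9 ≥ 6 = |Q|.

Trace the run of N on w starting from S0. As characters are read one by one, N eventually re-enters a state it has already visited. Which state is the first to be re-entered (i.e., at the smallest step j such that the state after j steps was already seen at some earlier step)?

State sequence: S0 -a-> S2 -a-> S2 -a-> S2 -b-> S2 -a-> S2 -b-> S2 -b-> S2 -a-> S2 -a-> S2
First repeat at step 2: S2 was already visited.

The earliest repeat is at step j = 2: N is in S2, which it already visited at step i = 1.
With |Q| = 6, pigeonhole forces a state repeat no later than step 6; the substring read between the first and second visits to that state can be pumped.

S2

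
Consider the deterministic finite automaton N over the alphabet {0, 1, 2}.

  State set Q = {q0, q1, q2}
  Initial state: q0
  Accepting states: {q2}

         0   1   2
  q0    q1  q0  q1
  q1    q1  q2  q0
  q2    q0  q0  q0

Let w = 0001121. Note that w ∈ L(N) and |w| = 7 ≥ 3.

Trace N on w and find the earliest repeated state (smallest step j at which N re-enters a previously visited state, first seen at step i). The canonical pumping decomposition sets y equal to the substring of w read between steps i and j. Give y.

0

Run of N on w = 0 0 0 1 1 2 1:
  step 0: q0  (start)
  step 1: q1  (read 0: q0→q1)
  step 2: q1  (read 0: q1→q1)   ← first repeat (q1 seen earlier)
  step 3: q1  (read 0: q1→q1)
  step 4: q2  (read 1: q1→q2)
  step 5: q0  (read 1: q2→q0)
  step 6: q1  (read 2: q0→q1)
  step 7: q2  (read 1: q1→q2)

So i = 1, j = 2, giving x = w[0:1] = 0, y = w[1:2] = 0, z = w[2:7] = 01121.
Check: |xy| = 2 ≤ 3 and |y| = 1 ≥ 1. Reading y takes N from q1 back to q1, so every xyⁱz is accepted.
Pumping length from the standard proof: p = 3 (the number of states). The repeated state found above gives |xy| = j ≤ 3 and |y| = j − i ≥ 1.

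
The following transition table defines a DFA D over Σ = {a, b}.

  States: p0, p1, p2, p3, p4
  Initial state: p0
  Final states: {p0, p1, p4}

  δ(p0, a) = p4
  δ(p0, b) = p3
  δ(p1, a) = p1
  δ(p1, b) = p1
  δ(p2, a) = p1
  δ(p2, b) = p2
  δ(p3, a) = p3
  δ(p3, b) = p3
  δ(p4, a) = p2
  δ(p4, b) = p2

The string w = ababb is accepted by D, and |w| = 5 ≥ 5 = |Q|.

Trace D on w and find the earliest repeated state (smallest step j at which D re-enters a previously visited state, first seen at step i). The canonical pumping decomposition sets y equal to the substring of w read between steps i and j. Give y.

b

Run of D on w = a b a b b:
  step 0: p0  (start)
  step 1: p4  (read a: p0→p4)
  step 2: p2  (read b: p4→p2)
  step 3: p1  (read a: p2→p1)
  step 4: p1  (read b: p1→p1)   ← first repeat (p1 seen earlier)
  step 5: p1  (read b: p1→p1)

So i = 3, j = 4, giving x = w[0:3] = aba, y = w[3:4] = b, z = w[4:5] = b.
Check: |xy| = 4 ≤ 5 and |y| = 1 ≥ 1. Reading y takes D from p1 back to p1, so every xyⁱz is accepted.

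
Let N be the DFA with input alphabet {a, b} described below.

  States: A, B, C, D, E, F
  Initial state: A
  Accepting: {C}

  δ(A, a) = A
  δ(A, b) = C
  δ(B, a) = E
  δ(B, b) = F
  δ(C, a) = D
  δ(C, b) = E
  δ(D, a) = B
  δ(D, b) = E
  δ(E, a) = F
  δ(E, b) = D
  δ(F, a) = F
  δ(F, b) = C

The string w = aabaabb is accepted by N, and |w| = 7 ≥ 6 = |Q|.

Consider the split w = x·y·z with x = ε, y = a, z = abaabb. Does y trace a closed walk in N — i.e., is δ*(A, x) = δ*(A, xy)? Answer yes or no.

Run of N on the first 1 characters of w = a:
  step 0: A  (start)
  step 1: A  (read a: A→A)

After x (step 0): A. After xy (step 1): A.
They match, so y = a drives N around a cycle from A back to itself; pumping y any number of times keeps N in A before reading z, and xyⁱz ∈ L(N) for every i ≥ 0.

yes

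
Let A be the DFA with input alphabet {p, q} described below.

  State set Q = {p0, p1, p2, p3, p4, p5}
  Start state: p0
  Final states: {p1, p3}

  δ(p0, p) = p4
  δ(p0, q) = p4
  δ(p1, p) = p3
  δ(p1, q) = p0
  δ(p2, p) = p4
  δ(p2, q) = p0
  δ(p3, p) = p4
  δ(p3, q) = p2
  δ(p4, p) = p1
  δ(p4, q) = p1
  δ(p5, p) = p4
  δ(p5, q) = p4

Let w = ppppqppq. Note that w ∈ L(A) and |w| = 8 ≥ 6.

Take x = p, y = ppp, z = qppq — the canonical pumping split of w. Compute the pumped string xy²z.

pppppppqppq

xy^2z = p·ppp·ppp·qppq = pppppppqppq.
Reading y = ppp takes A from p4 back to p4, so after x·y·y the machine is still in p4, and z then leads to the accepting state p1. Hence pppppppqppq ∈ L(A).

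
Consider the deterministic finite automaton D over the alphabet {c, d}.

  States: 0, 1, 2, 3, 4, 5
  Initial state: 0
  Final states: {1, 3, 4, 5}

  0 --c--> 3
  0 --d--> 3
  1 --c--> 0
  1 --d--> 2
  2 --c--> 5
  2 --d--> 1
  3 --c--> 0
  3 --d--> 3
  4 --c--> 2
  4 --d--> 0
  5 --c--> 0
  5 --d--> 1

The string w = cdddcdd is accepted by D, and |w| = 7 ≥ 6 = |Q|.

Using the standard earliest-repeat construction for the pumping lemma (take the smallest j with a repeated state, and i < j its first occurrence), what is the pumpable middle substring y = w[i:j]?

d

State sequence: 0 -c-> 3 -d-> 3 -d-> 3 -d-> 3 -c-> 0 -d-> 3 -d-> 3
First repeat at step 2: 3 was already visited.

So i = 1, j = 2, giving x = w[0:1] = c, y = w[1:2] = d, z = w[2:7] = ddcdd.
Check: |xy| = 2 ≤ 6 and |y| = 1 ≥ 1. Reading y takes D from 3 back to 3, so every xyⁱz is accepted.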